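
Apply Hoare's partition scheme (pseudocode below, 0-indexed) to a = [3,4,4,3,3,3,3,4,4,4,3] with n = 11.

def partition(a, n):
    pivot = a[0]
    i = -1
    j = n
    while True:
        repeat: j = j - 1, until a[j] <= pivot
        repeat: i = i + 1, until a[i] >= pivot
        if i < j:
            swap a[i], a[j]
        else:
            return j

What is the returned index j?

pivot = a[0] = 3; i = -1, j = 11
j→10 (a[10]=3≤3), i→0 (a[0]=3≥3); i<j, swap → [3,4,4,3,3,3,3,4,4,4,3]
j→6 (a[6]=3≤3), i→1 (a[1]=4≥3); i<j, swap → [3,3,4,3,3,3,4,4,4,4,3]
j→5 (a[5]=3≤3), i→2 (a[2]=4≥3); i<j, swap → [3,3,3,3,3,4,4,4,4,4,3]
j→4 (a[4]=3≤3), i→3 (a[3]=3≥3); i<j, swap → [3,3,3,3,3,4,4,4,4,4,3]
j→3, i→4; i≥j, return j=3. a = [3,3,3,3,3,4,4,4,4,4,3]

3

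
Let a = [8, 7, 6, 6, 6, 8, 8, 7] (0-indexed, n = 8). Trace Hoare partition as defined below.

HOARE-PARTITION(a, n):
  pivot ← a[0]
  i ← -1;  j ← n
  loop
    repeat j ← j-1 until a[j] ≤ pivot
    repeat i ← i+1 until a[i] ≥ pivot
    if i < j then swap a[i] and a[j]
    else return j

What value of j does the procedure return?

pivot=8
j stops at 7 (7), i stops at 0 (8); swap ⇒ [7, 7, 6, 6, 6, 8, 8, 8]
j stops at 6 (8), i stops at 5 (8); swap ⇒ [7, 7, 6, 6, 6, 8, 8, 8]
j stops at 5, i stops at 6; i≥j ⇒ return 5. a=[7, 7, 6, 6, 6, 8, 8, 8]

5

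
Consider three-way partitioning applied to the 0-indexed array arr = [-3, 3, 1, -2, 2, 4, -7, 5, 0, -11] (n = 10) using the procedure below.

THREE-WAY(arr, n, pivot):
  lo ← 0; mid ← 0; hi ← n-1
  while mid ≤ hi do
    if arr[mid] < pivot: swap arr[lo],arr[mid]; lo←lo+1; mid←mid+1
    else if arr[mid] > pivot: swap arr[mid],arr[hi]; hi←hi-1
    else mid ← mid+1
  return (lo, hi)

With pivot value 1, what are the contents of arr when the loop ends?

[-3, -11, -2, 0, -7, 1, 5, 4, 2, 3]

lo=0 mid=0 hi=9
-3<1: swap(0,0), lo=1 mid=1 ⇒ [-3, 3, 1, -2, 2, 4, -7, 5, 0, -11]
3>1: swap(1,9), hi=8 ⇒ [-3, -11, 1, -2, 2, 4, -7, 5, 0, 3]
-11<1: swap(1,1), lo=2 mid=2 ⇒ [-3, -11, 1, -2, 2, 4, -7, 5, 0, 3]
1=1: mid=3
-2<1: swap(2,3), lo=3 mid=4 ⇒ [-3, -11, -2, 1, 2, 4, -7, 5, 0, 3]
2>1: swap(4,8), hi=7 ⇒ [-3, -11, -2, 1, 0, 4, -7, 5, 2, 3]
0<1: swap(3,4), lo=4 mid=5 ⇒ [-3, -11, -2, 0, 1, 4, -7, 5, 2, 3]
4>1: swap(5,7), hi=6 ⇒ [-3, -11, -2, 0, 1, 5, -7, 4, 2, 3]
5>1: swap(5,6), hi=5 ⇒ [-3, -11, -2, 0, 1, -7, 5, 4, 2, 3]
-7<1: swap(4,5), lo=5 mid=6 ⇒ [-3, -11, -2, 0, -7, 1, 5, 4, 2, 3]
done. lo=5 hi=5; arr=[-3, -11, -2, 0, -7, 1, 5, 4, 2, 3]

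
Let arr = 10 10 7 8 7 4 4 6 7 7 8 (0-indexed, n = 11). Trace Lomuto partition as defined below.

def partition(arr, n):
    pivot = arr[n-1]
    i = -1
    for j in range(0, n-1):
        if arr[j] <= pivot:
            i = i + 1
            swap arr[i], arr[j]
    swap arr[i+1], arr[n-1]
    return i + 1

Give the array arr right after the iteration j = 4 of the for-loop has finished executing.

pivot=8, i=-1
j=0: 10>8, skip
j=1: 10>8, skip
j=2: 7≤8, i=0, swap(0,2) ⇒ 7 10 10 8 7 4 4 6 7 7 8
j=3: 8≤8, i=1, swap(1,3) ⇒ 7 8 10 10 7 4 4 6 7 7 8
j=4: 7≤8, i=2, swap(2,4) ⇒ 7 8 7 10 10 4 4 6 7 7 8
(after j=4) arr = 7 8 7 10 10 4 4 6 7 7 8

7 8 7 10 10 4 4 6 7 7 8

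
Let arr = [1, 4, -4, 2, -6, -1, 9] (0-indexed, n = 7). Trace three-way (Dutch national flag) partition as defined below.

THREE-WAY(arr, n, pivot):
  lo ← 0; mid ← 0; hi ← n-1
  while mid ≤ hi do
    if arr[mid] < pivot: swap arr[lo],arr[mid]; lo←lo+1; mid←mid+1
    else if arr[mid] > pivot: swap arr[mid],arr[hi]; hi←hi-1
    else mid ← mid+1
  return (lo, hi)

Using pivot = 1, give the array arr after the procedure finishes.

[-1, -4, -6, 1, 2, 9, 4]

pivot = 1; lo=0, mid=0, hi=6
arr[mid]=1=1: mid=1
arr[mid]=4>1: swap arr[1],arr[6]; hi=5 → [1, 9, -4, 2, -6, -1, 4]
arr[mid]=9>1: swap arr[1],arr[5]; hi=4 → [1, -1, -4, 2, -6, 9, 4]
arr[mid]=-1<1: swap arr[0],arr[1]; lo=1,mid=2 → [-1, 1, -4, 2, -6, 9, 4]
arr[mid]=-4<1: swap arr[1],arr[2]; lo=2,mid=3 → [-1, -4, 1, 2, -6, 9, 4]
arr[mid]=2>1: swap arr[3],arr[4]; hi=3 → [-1, -4, 1, -6, 2, 9, 4]
arr[mid]=-6<1: swap arr[2],arr[3]; lo=3,mid=4 → [-1, -4, -6, 1, 2, 9, 4]
end: lo=3, hi=3; arr = [-1, -4, -6, 1, 2, 9, 4]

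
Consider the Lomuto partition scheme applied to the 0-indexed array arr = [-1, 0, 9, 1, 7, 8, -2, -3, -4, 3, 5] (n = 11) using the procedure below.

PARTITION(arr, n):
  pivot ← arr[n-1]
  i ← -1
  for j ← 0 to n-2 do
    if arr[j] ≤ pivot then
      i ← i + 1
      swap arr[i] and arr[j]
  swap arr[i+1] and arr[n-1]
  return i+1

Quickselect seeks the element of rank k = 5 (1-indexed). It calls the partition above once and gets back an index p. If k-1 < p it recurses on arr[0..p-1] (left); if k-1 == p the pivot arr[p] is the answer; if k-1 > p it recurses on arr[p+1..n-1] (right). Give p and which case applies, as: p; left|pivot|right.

pivot=5, i=-1
j=0: -1≤5, i=0, swap(0,0) ⇒ [-1, 0, 9, 1, 7, 8, -2, -3, -4, 3, 5]
j=1: 0≤5, i=1, swap(1,1) ⇒ [-1, 0, 9, 1, 7, 8, -2, -3, -4, 3, 5]
j=2: 9>5, skip
j=3: 1≤5, i=2, swap(2,3) ⇒ [-1, 0, 1, 9, 7, 8, -2, -3, -4, 3, 5]
j=4: 7>5, skip
j=5: 8>5, skip
j=6: -2≤5, i=3, swap(3,6) ⇒ [-1, 0, 1, -2, 7, 8, 9, -3, -4, 3, 5]
j=7: -3≤5, i=4, swap(4,7) ⇒ [-1, 0, 1, -2, -3, 8, 9, 7, -4, 3, 5]
j=8: -4≤5, i=5, swap(5,8) ⇒ [-1, 0, 1, -2, -3, -4, 9, 7, 8, 3, 5]
j=9: 3≤5, i=6, swap(6,9) ⇒ [-1, 0, 1, -2, -3, -4, 3, 7, 8, 9, 5]
swap(7,10) ⇒ [-1, 0, 1, -2, -3, -4, 3, 5, 8, 9, 7]; return 7
p = 7; k-1 = 4 < 7 ⇒ left

7; left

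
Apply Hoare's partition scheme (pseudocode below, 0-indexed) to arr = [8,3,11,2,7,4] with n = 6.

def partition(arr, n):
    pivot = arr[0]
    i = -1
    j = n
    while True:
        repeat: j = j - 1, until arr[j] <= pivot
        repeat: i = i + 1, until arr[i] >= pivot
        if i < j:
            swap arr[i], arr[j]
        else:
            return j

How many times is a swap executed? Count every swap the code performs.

2

pivot = arr[0] = 8; i = -1, j = 6
j→5 (arr[5]=4≤8), i→0 (arr[0]=8≥8); i<j, swap → [4,3,11,2,7,8]
j→4 (arr[4]=7≤8), i→2 (arr[2]=11≥8); i<j, swap → [4,3,7,2,11,8]
j→3, i→4; i≥j, return j=3. arr = [4,3,7,2,11,8]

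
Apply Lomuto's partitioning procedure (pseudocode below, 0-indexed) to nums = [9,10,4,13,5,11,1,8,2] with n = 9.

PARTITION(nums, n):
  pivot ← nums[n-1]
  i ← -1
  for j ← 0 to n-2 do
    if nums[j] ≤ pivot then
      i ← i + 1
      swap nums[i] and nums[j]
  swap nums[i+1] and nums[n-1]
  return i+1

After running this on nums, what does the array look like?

[1,2,4,13,5,11,9,8,10]

pivot=2, i=-1
j=0: 9>2, skip
j=1: 10>2, skip
j=2: 4>2, skip
j=3: 13>2, skip
j=4: 5>2, skip
j=5: 11>2, skip
j=6: 1≤2, i=0, swap(0,6) ⇒ [1,10,4,13,5,11,9,8,2]
j=7: 8>2, skip
swap(1,8) ⇒ [1,2,4,13,5,11,9,8,10]; return 1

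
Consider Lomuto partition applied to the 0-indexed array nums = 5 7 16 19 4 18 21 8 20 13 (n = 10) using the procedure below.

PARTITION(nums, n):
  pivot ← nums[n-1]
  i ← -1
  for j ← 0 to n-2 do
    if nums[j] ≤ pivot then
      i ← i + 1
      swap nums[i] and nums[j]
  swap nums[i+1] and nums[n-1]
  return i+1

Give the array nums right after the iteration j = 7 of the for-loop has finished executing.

pivot = nums[9] = 13; i = -1
j=0: nums[0]=5 ≤ 13 → i=0, swap nums[0],nums[0] (no change) → 5 7 16 19 4 18 21 8 20 13
j=1: nums[1]=7 ≤ 13 → i=1, swap nums[1],nums[1] (no change) → 5 7 16 19 4 18 21 8 20 13
j=2: nums[2]=16 > 13 → no swap
j=3: nums[3]=19 > 13 → no swap
j=4: nums[4]=4 ≤ 13 → i=2, swap nums[2],nums[4] → 5 7 4 19 16 18 21 8 20 13
j=5: nums[5]=18 > 13 → no swap
j=6: nums[6]=21 > 13 → no swap
j=7: nums[7]=8 ≤ 13 → i=3, swap nums[3],nums[7] → 5 7 4 8 16 18 21 19 20 13
(after j=7) nums = 5 7 4 8 16 18 21 19 20 13

5 7 4 8 16 18 21 19 20 13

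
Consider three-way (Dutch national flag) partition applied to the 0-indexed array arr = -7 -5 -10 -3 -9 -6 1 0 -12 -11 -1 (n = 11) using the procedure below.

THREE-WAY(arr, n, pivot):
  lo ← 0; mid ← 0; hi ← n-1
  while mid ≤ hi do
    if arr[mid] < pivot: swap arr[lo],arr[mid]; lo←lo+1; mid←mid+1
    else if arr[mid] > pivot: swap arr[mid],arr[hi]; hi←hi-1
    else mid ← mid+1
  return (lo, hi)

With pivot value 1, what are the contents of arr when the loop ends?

-7 -5 -10 -3 -9 -6 0 -12 -11 -1 1

lo=0 mid=0 hi=10
-7<1: swap(0,0), lo=1 mid=1 ⇒ -7 -5 -10 -3 -9 -6 1 0 -12 -11 -1
-5<1: swap(1,1), lo=2 mid=2 ⇒ -7 -5 -10 -3 -9 -6 1 0 -12 -11 -1
-10<1: swap(2,2), lo=3 mid=3 ⇒ -7 -5 -10 -3 -9 -6 1 0 -12 -11 -1
-3<1: swap(3,3), lo=4 mid=4 ⇒ -7 -5 -10 -3 -9 -6 1 0 -12 -11 -1
-9<1: swap(4,4), lo=5 mid=5 ⇒ -7 -5 -10 -3 -9 -6 1 0 -12 -11 -1
-6<1: swap(5,5), lo=6 mid=6 ⇒ -7 -5 -10 -3 -9 -6 1 0 -12 -11 -1
1=1: mid=7
0<1: swap(6,7), lo=7 mid=8 ⇒ -7 -5 -10 -3 -9 -6 0 1 -12 -11 -1
-12<1: swap(7,8), lo=8 mid=9 ⇒ -7 -5 -10 -3 -9 -6 0 -12 1 -11 -1
-11<1: swap(8,9), lo=9 mid=10 ⇒ -7 -5 -10 -3 -9 -6 0 -12 -11 1 -1
-1<1: swap(9,10), lo=10 mid=11 ⇒ -7 -5 -10 -3 -9 -6 0 -12 -11 -1 1
done. lo=10 hi=10; arr=-7 -5 -10 -3 -9 -6 0 -12 -11 -1 1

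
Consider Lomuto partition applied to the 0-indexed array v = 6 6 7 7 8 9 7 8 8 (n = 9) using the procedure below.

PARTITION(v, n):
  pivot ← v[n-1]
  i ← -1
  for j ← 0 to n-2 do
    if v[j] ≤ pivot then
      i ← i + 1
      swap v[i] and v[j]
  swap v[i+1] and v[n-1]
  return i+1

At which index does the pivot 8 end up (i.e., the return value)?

pivot=8, i=-1
j=0: 6≤8, i=0, swap(0,0) ⇒ 6 6 7 7 8 9 7 8 8
j=1: 6≤8, i=1, swap(1,1) ⇒ 6 6 7 7 8 9 7 8 8
j=2: 7≤8, i=2, swap(2,2) ⇒ 6 6 7 7 8 9 7 8 8
j=3: 7≤8, i=3, swap(3,3) ⇒ 6 6 7 7 8 9 7 8 8
j=4: 8≤8, i=4, swap(4,4) ⇒ 6 6 7 7 8 9 7 8 8
j=5: 9>8, skip
j=6: 7≤8, i=5, swap(5,6) ⇒ 6 6 7 7 8 7 9 8 8
j=7: 8≤8, i=6, swap(6,7) ⇒ 6 6 7 7 8 7 8 9 8
swap(7,8) ⇒ 6 6 7 7 8 7 8 8 9; return 7

7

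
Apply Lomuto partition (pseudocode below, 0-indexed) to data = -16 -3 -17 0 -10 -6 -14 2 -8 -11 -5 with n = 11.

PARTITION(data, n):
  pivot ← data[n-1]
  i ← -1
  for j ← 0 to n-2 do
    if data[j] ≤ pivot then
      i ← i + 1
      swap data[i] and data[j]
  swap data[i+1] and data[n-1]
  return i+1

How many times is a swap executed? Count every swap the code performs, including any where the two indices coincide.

8

pivot = data[10] = -5; i = -1
j=0: data[0]=-16 ≤ -5 → i=0, swap data[0],data[0] (no change) → -16 -3 -17 0 -10 -6 -14 2 -8 -11 -5
j=1: data[1]=-3 > -5 → no swap
j=2: data[2]=-17 ≤ -5 → i=1, swap data[1],data[2] → -16 -17 -3 0 -10 -6 -14 2 -8 -11 -5
j=3: data[3]=0 > -5 → no swap
j=4: data[4]=-10 ≤ -5 → i=2, swap data[2],data[4] → -16 -17 -10 0 -3 -6 -14 2 -8 -11 -5
j=5: data[5]=-6 ≤ -5 → i=3, swap data[3],data[5] → -16 -17 -10 -6 -3 0 -14 2 -8 -11 -5
j=6: data[6]=-14 ≤ -5 → i=4, swap data[4],data[6] → -16 -17 -10 -6 -14 0 -3 2 -8 -11 -5
j=7: data[7]=2 > -5 → no swap
j=8: data[8]=-8 ≤ -5 → i=5, swap data[5],data[8] → -16 -17 -10 -6 -14 -8 -3 2 0 -11 -5
j=9: data[9]=-11 ≤ -5 → i=6, swap data[6],data[9] → -16 -17 -10 -6 -14 -8 -11 2 0 -3 -5
final swap data[7],data[10] → -16 -17 -10 -6 -14 -8 -11 -5 0 -3 2; return 7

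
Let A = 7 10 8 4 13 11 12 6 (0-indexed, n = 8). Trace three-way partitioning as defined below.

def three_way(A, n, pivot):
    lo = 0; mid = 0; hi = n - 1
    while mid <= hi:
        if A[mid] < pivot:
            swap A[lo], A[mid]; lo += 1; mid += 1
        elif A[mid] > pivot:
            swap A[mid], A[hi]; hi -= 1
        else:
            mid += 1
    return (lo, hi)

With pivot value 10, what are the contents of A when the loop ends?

lo=0 mid=0 hi=7
7<10: swap(0,0), lo=1 mid=1 ⇒ 7 10 8 4 13 11 12 6
10=10: mid=2
8<10: swap(1,2), lo=2 mid=3 ⇒ 7 8 10 4 13 11 12 6
4<10: swap(2,3), lo=3 mid=4 ⇒ 7 8 4 10 13 11 12 6
13>10: swap(4,7), hi=6 ⇒ 7 8 4 10 6 11 12 13
6<10: swap(3,4), lo=4 mid=5 ⇒ 7 8 4 6 10 11 12 13
11>10: swap(5,6), hi=5 ⇒ 7 8 4 6 10 12 11 13
12>10: swap(5,5), hi=4 ⇒ 7 8 4 6 10 12 11 13
done. lo=4 hi=4; A=7 8 4 6 10 12 11 13

7 8 4 6 10 12 11 13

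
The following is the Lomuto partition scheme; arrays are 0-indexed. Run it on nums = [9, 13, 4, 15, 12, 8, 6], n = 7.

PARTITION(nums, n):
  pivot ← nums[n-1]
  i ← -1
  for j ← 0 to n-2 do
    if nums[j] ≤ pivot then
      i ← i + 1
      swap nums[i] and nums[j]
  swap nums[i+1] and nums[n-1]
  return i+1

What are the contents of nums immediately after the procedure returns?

pivot = nums[6] = 6; i = -1
j=0: nums[0]=9 > 6 → no swap
j=1: nums[1]=13 > 6 → no swap
j=2: nums[2]=4 ≤ 6 → i=0, swap nums[0],nums[2] → [4, 13, 9, 15, 12, 8, 6]
j=3: nums[3]=15 > 6 → no swap
j=4: nums[4]=12 > 6 → no swap
j=5: nums[5]=8 > 6 → no swap
final swap nums[1],nums[6] → [4, 6, 9, 15, 12, 8, 13]; return 1

[4, 6, 9, 15, 12, 8, 13]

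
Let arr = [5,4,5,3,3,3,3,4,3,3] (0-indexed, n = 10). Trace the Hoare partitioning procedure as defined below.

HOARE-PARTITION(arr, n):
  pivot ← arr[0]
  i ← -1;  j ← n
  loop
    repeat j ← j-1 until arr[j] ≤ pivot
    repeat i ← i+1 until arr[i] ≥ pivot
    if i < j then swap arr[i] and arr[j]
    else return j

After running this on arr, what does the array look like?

pivot = arr[0] = 5; i = -1, j = 10
j→9 (arr[9]=3≤5), i→0 (arr[0]=5≥5); i<j, swap → [3,4,5,3,3,3,3,4,3,5]
j→8 (arr[8]=3≤5), i→2 (arr[2]=5≥5); i<j, swap → [3,4,3,3,3,3,3,4,5,5]
j→7, i→8; i≥j, return j=7. arr = [3,4,3,3,3,3,3,4,5,5]

[3,4,3,3,3,3,3,4,5,5]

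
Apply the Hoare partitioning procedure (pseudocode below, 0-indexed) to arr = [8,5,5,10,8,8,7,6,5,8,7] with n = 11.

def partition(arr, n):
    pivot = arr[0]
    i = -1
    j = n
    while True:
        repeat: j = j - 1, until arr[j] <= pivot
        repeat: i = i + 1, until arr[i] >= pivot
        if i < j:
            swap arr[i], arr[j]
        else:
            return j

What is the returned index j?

6

pivot = arr[0] = 8; i = -1, j = 11
j→10 (arr[10]=7≤8), i→0 (arr[0]=8≥8); i<j, swap → [7,5,5,10,8,8,7,6,5,8,8]
j→9 (arr[9]=8≤8), i→3 (arr[3]=10≥8); i<j, swap → [7,5,5,8,8,8,7,6,5,10,8]
j→8 (arr[8]=5≤8), i→4 (arr[4]=8≥8); i<j, swap → [7,5,5,8,5,8,7,6,8,10,8]
j→7 (arr[7]=6≤8), i→5 (arr[5]=8≥8); i<j, swap → [7,5,5,8,5,6,7,8,8,10,8]
j→6, i→7; i≥j, return j=6. arr = [7,5,5,8,5,6,7,8,8,10,8]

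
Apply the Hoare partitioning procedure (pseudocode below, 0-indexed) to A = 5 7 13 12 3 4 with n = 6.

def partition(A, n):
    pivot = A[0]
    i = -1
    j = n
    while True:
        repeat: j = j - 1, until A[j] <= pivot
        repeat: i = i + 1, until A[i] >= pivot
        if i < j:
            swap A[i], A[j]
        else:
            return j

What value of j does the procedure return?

pivot = A[0] = 5; i = -1, j = 6
j→5 (A[5]=4≤5), i→0 (A[0]=5≥5); i<j, swap → 4 7 13 12 3 5
j→4 (A[4]=3≤5), i→1 (A[1]=7≥5); i<j, swap → 4 3 13 12 7 5
j→1, i→2; i≥j, return j=1. A = 4 3 13 12 7 5

1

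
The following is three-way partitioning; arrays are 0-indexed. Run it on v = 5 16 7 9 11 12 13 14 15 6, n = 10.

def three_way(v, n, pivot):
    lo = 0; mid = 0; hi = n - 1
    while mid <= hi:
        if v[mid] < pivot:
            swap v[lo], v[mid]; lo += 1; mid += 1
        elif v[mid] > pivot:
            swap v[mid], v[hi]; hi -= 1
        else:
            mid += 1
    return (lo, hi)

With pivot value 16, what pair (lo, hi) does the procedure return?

(9, 9)

lo=0 mid=0 hi=9
5<16: swap(0,0), lo=1 mid=1 ⇒ 5 16 7 9 11 12 13 14 15 6
16=16: mid=2
7<16: swap(1,2), lo=2 mid=3 ⇒ 5 7 16 9 11 12 13 14 15 6
9<16: swap(2,3), lo=3 mid=4 ⇒ 5 7 9 16 11 12 13 14 15 6
11<16: swap(3,4), lo=4 mid=5 ⇒ 5 7 9 11 16 12 13 14 15 6
12<16: swap(4,5), lo=5 mid=6 ⇒ 5 7 9 11 12 16 13 14 15 6
13<16: swap(5,6), lo=6 mid=7 ⇒ 5 7 9 11 12 13 16 14 15 6
14<16: swap(6,7), lo=7 mid=8 ⇒ 5 7 9 11 12 13 14 16 15 6
15<16: swap(7,8), lo=8 mid=9 ⇒ 5 7 9 11 12 13 14 15 16 6
6<16: swap(8,9), lo=9 mid=10 ⇒ 5 7 9 11 12 13 14 15 6 16
done. lo=9 hi=9; v=5 7 9 11 12 13 14 15 6 16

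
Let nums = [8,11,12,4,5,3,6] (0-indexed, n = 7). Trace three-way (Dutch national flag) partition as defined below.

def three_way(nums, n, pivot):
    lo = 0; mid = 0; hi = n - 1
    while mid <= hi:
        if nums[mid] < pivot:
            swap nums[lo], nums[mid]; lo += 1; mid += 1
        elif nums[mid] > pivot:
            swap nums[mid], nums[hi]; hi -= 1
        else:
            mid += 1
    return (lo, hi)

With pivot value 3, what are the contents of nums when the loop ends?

[3,12,4,5,11,6,8]

lo=0 mid=0 hi=6
8>3: swap(0,6), hi=5 ⇒ [6,11,12,4,5,3,8]
6>3: swap(0,5), hi=4 ⇒ [3,11,12,4,5,6,8]
3=3: mid=1
11>3: swap(1,4), hi=3 ⇒ [3,5,12,4,11,6,8]
5>3: swap(1,3), hi=2 ⇒ [3,4,12,5,11,6,8]
4>3: swap(1,2), hi=1 ⇒ [3,12,4,5,11,6,8]
12>3: swap(1,1), hi=0 ⇒ [3,12,4,5,11,6,8]
done. lo=0 hi=0; nums=[3,12,4,5,11,6,8]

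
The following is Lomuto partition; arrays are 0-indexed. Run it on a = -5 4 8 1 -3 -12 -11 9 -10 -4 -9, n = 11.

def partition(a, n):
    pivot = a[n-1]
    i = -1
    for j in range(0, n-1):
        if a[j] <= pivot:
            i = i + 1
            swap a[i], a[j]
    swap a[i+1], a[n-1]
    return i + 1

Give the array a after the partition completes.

-12 -11 -10 -9 -3 -5 4 9 8 -4 1

pivot = a[10] = -9; i = -1
j=0: a[0]=-5 > -9 → no swap
j=1: a[1]=4 > -9 → no swap
j=2: a[2]=8 > -9 → no swap
j=3: a[3]=1 > -9 → no swap
j=4: a[4]=-3 > -9 → no swap
j=5: a[5]=-12 ≤ -9 → i=0, swap a[0],a[5] → -12 4 8 1 -3 -5 -11 9 -10 -4 -9
j=6: a[6]=-11 ≤ -9 → i=1, swap a[1],a[6] → -12 -11 8 1 -3 -5 4 9 -10 -4 -9
j=7: a[7]=9 > -9 → no swap
j=8: a[8]=-10 ≤ -9 → i=2, swap a[2],a[8] → -12 -11 -10 1 -3 -5 4 9 8 -4 -9
j=9: a[9]=-4 > -9 → no swap
final swap a[3],a[10] → -12 -11 -10 -9 -3 -5 4 9 8 -4 1; return 3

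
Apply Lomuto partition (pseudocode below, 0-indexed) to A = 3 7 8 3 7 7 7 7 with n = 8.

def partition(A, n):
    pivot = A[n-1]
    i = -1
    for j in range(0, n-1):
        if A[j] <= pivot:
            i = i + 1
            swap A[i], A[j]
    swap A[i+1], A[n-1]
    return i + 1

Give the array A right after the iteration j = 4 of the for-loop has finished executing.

pivot = A[7] = 7; i = -1
j=0: A[0]=3 ≤ 7 → i=0, swap A[0],A[0] (no change) → 3 7 8 3 7 7 7 7
j=1: A[1]=7 ≤ 7 → i=1, swap A[1],A[1] (no change) → 3 7 8 3 7 7 7 7
j=2: A[2]=8 > 7 → no swap
j=3: A[3]=3 ≤ 7 → i=2, swap A[2],A[3] → 3 7 3 8 7 7 7 7
j=4: A[4]=7 ≤ 7 → i=3, swap A[3],A[4] → 3 7 3 7 8 7 7 7
(after j=4) A = 3 7 3 7 8 7 7 7

3 7 3 7 8 7 7 7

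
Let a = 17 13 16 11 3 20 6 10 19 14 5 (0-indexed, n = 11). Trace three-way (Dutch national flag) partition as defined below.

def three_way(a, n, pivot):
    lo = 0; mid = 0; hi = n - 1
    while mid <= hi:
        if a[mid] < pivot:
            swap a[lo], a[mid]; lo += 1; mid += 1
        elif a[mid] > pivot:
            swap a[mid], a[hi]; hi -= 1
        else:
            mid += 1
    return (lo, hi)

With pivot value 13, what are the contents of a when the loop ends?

pivot = 13; lo=0, mid=0, hi=10
a[mid]=17>13: swap a[0],a[10]; hi=9 → 5 13 16 11 3 20 6 10 19 14 17
a[mid]=5<13: swap a[0],a[0]; lo=1,mid=1 → 5 13 16 11 3 20 6 10 19 14 17
a[mid]=13=13: mid=2
a[mid]=16>13: swap a[2],a[9]; hi=8 → 5 13 14 11 3 20 6 10 19 16 17
a[mid]=14>13: swap a[2],a[8]; hi=7 → 5 13 19 11 3 20 6 10 14 16 17
a[mid]=19>13: swap a[2],a[7]; hi=6 → 5 13 10 11 3 20 6 19 14 16 17
a[mid]=10<13: swap a[1],a[2]; lo=2,mid=3 → 5 10 13 11 3 20 6 19 14 16 17
a[mid]=11<13: swap a[2],a[3]; lo=3,mid=4 → 5 10 11 13 3 20 6 19 14 16 17
a[mid]=3<13: swap a[3],a[4]; lo=4,mid=5 → 5 10 11 3 13 20 6 19 14 16 17
a[mid]=20>13: swap a[5],a[6]; hi=5 → 5 10 11 3 13 6 20 19 14 16 17
a[mid]=6<13: swap a[4],a[5]; lo=5,mid=6 → 5 10 11 3 6 13 20 19 14 16 17
end: lo=5, hi=5; a = 5 10 11 3 6 13 20 19 14 16 17

5 10 11 3 6 13 20 19 14 16 17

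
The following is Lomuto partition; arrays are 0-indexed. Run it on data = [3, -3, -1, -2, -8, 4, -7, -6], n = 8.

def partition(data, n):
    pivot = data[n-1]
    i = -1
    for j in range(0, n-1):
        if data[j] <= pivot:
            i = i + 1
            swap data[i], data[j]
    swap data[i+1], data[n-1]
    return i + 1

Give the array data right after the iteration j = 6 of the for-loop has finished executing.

pivot = data[7] = -6; i = -1
j=0: data[0]=3 > -6 → no swap
j=1: data[1]=-3 > -6 → no swap
j=2: data[2]=-1 > -6 → no swap
j=3: data[3]=-2 > -6 → no swap
j=4: data[4]=-8 ≤ -6 → i=0, swap data[0],data[4] → [-8, -3, -1, -2, 3, 4, -7, -6]
j=5: data[5]=4 > -6 → no swap
j=6: data[6]=-7 ≤ -6 → i=1, swap data[1],data[6] → [-8, -7, -1, -2, 3, 4, -3, -6]
(after j=6) data = [-8, -7, -1, -2, 3, 4, -3, -6]

[-8, -7, -1, -2, 3, 4, -3, -6]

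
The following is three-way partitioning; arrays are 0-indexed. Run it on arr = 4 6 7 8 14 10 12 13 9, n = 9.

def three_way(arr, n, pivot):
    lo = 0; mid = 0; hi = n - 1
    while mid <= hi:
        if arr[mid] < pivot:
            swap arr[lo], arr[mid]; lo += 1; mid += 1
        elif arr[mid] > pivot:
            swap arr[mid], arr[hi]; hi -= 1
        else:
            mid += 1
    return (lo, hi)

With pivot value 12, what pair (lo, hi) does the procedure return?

(6, 6)

lo=0 mid=0 hi=8
4<12: swap(0,0), lo=1 mid=1 ⇒ 4 6 7 8 14 10 12 13 9
6<12: swap(1,1), lo=2 mid=2 ⇒ 4 6 7 8 14 10 12 13 9
7<12: swap(2,2), lo=3 mid=3 ⇒ 4 6 7 8 14 10 12 13 9
8<12: swap(3,3), lo=4 mid=4 ⇒ 4 6 7 8 14 10 12 13 9
14>12: swap(4,8), hi=7 ⇒ 4 6 7 8 9 10 12 13 14
9<12: swap(4,4), lo=5 mid=5 ⇒ 4 6 7 8 9 10 12 13 14
10<12: swap(5,5), lo=6 mid=6 ⇒ 4 6 7 8 9 10 12 13 14
12=12: mid=7
13>12: swap(7,7), hi=6 ⇒ 4 6 7 8 9 10 12 13 14
done. lo=6 hi=6; arr=4 6 7 8 9 10 12 13 14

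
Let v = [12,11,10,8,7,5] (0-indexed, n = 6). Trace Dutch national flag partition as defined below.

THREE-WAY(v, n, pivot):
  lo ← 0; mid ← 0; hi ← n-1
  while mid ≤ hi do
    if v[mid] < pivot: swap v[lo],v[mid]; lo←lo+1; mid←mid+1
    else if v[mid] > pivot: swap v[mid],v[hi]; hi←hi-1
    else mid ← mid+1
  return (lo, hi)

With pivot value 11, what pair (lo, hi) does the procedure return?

(4, 4)

pivot = 11; lo=0, mid=0, hi=5
v[mid]=12>11: swap v[0],v[5]; hi=4 → [5,11,10,8,7,12]
v[mid]=5<11: swap v[0],v[0]; lo=1,mid=1 → [5,11,10,8,7,12]
v[mid]=11=11: mid=2
v[mid]=10<11: swap v[1],v[2]; lo=2,mid=3 → [5,10,11,8,7,12]
v[mid]=8<11: swap v[2],v[3]; lo=3,mid=4 → [5,10,8,11,7,12]
v[mid]=7<11: swap v[3],v[4]; lo=4,mid=5 → [5,10,8,7,11,12]
end: lo=4, hi=4; v = [5,10,8,7,11,12]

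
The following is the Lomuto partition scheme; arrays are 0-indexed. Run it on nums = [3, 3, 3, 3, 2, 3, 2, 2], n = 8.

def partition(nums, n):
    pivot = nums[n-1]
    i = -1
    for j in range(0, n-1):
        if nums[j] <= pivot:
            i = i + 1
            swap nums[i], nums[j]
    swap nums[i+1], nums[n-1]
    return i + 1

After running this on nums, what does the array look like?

[2, 2, 2, 3, 3, 3, 3, 3]

pivot=2, i=-1
j=0: 3>2, skip
j=1: 3>2, skip
j=2: 3>2, skip
j=3: 3>2, skip
j=4: 2≤2, i=0, swap(0,4) ⇒ [2, 3, 3, 3, 3, 3, 2, 2]
j=5: 3>2, skip
j=6: 2≤2, i=1, swap(1,6) ⇒ [2, 2, 3, 3, 3, 3, 3, 2]
swap(2,7) ⇒ [2, 2, 2, 3, 3, 3, 3, 3]; return 2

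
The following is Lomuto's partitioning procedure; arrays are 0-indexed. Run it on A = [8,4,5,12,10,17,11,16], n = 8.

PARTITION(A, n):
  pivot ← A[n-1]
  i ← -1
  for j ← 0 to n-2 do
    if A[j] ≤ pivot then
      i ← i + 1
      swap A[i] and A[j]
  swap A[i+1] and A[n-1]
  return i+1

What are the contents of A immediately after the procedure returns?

[8,4,5,12,10,11,16,17]

pivot=16, i=-1
j=0: 8≤16, i=0, swap(0,0) ⇒ [8,4,5,12,10,17,11,16]
j=1: 4≤16, i=1, swap(1,1) ⇒ [8,4,5,12,10,17,11,16]
j=2: 5≤16, i=2, swap(2,2) ⇒ [8,4,5,12,10,17,11,16]
j=3: 12≤16, i=3, swap(3,3) ⇒ [8,4,5,12,10,17,11,16]
j=4: 10≤16, i=4, swap(4,4) ⇒ [8,4,5,12,10,17,11,16]
j=5: 17>16, skip
j=6: 11≤16, i=5, swap(5,6) ⇒ [8,4,5,12,10,11,17,16]
swap(6,7) ⇒ [8,4,5,12,10,11,16,17]; return 6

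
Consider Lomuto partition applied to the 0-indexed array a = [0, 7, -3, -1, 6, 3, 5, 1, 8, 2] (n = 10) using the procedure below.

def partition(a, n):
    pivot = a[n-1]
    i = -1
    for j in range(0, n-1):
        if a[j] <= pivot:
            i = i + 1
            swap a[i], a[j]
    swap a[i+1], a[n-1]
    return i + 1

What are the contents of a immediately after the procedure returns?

[0, -3, -1, 1, 2, 3, 5, 7, 8, 6]

pivot = a[9] = 2; i = -1
j=0: a[0]=0 ≤ 2 → i=0, swap a[0],a[0] (no change) → [0, 7, -3, -1, 6, 3, 5, 1, 8, 2]
j=1: a[1]=7 > 2 → no swap
j=2: a[2]=-3 ≤ 2 → i=1, swap a[1],a[2] → [0, -3, 7, -1, 6, 3, 5, 1, 8, 2]
j=3: a[3]=-1 ≤ 2 → i=2, swap a[2],a[3] → [0, -3, -1, 7, 6, 3, 5, 1, 8, 2]
j=4: a[4]=6 > 2 → no swap
j=5: a[5]=3 > 2 → no swap
j=6: a[6]=5 > 2 → no swap
j=7: a[7]=1 ≤ 2 → i=3, swap a[3],a[7] → [0, -3, -1, 1, 6, 3, 5, 7, 8, 2]
j=8: a[8]=8 > 2 → no swap
final swap a[4],a[9] → [0, -3, -1, 1, 2, 3, 5, 7, 8, 6]; return 4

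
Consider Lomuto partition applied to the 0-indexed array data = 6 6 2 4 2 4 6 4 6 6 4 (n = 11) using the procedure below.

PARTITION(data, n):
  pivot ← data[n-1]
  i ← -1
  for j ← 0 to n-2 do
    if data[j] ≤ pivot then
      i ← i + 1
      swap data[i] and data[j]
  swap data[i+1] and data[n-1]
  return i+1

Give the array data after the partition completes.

pivot = data[10] = 4; i = -1
j=0: data[0]=6 > 4 → no swap
j=1: data[1]=6 > 4 → no swap
j=2: data[2]=2 ≤ 4 → i=0, swap data[0],data[2] → 2 6 6 4 2 4 6 4 6 6 4
j=3: data[3]=4 ≤ 4 → i=1, swap data[1],data[3] → 2 4 6 6 2 4 6 4 6 6 4
j=4: data[4]=2 ≤ 4 → i=2, swap data[2],data[4] → 2 4 2 6 6 4 6 4 6 6 4
j=5: data[5]=4 ≤ 4 → i=3, swap data[3],data[5] → 2 4 2 4 6 6 6 4 6 6 4
j=6: data[6]=6 > 4 → no swap
j=7: data[7]=4 ≤ 4 → i=4, swap data[4],data[7] → 2 4 2 4 4 6 6 6 6 6 4
j=8: data[8]=6 > 4 → no swap
j=9: data[9]=6 > 4 → no swap
final swap data[5],data[10] → 2 4 2 4 4 4 6 6 6 6 6; return 5

2 4 2 4 4 4 6 6 6 6 6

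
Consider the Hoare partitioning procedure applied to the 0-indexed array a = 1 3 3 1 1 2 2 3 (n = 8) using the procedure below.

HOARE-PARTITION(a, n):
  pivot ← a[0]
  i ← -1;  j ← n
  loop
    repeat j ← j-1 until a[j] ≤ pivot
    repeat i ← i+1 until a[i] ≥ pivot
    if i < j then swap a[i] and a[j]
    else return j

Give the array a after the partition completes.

pivot = a[0] = 1; i = -1, j = 8
j→4 (a[4]=1≤1), i→0 (a[0]=1≥1); i<j, swap → 1 3 3 1 1 2 2 3
j→3 (a[3]=1≤1), i→1 (a[1]=3≥1); i<j, swap → 1 1 3 3 1 2 2 3
j→1, i→2; i≥j, return j=1. a = 1 1 3 3 1 2 2 3

1 1 3 3 1 2 2 3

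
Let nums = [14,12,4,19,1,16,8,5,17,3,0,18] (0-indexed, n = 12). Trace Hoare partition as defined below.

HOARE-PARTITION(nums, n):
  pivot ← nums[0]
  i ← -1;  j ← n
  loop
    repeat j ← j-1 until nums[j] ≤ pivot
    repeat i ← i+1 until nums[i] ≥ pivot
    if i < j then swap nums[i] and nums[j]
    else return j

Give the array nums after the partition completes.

[0,12,4,3,1,5,8,16,17,19,14,18]

pivot=14
j stops at 10 (0), i stops at 0 (14); swap ⇒ [0,12,4,19,1,16,8,5,17,3,14,18]
j stops at 9 (3), i stops at 3 (19); swap ⇒ [0,12,4,3,1,16,8,5,17,19,14,18]
j stops at 7 (5), i stops at 5 (16); swap ⇒ [0,12,4,3,1,5,8,16,17,19,14,18]
j stops at 6, i stops at 7; i≥j ⇒ return 6. nums=[0,12,4,3,1,5,8,16,17,19,14,18]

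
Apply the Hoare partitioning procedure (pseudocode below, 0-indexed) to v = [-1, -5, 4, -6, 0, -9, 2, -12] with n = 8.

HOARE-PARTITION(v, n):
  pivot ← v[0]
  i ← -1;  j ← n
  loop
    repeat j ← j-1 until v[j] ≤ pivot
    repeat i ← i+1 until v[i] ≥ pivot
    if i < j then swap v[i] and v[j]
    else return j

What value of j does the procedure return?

pivot=-1
j stops at 7 (-12), i stops at 0 (-1); swap ⇒ [-12, -5, 4, -6, 0, -9, 2, -1]
j stops at 5 (-9), i stops at 2 (4); swap ⇒ [-12, -5, -9, -6, 0, 4, 2, -1]
j stops at 3, i stops at 4; i≥j ⇒ return 3. v=[-12, -5, -9, -6, 0, 4, 2, -1]

3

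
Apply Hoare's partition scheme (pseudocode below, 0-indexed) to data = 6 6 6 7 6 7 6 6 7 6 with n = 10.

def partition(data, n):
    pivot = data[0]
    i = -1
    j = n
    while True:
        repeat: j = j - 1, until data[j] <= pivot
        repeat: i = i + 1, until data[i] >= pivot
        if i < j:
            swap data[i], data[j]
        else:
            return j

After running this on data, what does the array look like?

pivot=6
j stops at 9 (6), i stops at 0 (6); swap ⇒ 6 6 6 7 6 7 6 6 7 6
j stops at 7 (6), i stops at 1 (6); swap ⇒ 6 6 6 7 6 7 6 6 7 6
j stops at 6 (6), i stops at 2 (6); swap ⇒ 6 6 6 7 6 7 6 6 7 6
j stops at 4 (6), i stops at 3 (7); swap ⇒ 6 6 6 6 7 7 6 6 7 6
j stops at 3, i stops at 4; i≥j ⇒ return 3. data=6 6 6 6 7 7 6 6 7 6

6 6 6 6 7 7 6 6 7 6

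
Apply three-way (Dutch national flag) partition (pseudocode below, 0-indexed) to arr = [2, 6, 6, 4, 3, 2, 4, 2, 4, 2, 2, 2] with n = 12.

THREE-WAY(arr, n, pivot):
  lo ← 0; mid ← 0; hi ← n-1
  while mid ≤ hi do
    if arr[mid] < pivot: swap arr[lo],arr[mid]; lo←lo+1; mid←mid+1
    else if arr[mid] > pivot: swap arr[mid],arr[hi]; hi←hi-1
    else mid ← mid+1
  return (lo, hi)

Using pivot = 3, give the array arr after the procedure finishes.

[2, 2, 2, 2, 2, 2, 3, 4, 4, 4, 6, 6]

lo=0 mid=0 hi=11
2<3: swap(0,0), lo=1 mid=1 ⇒ [2, 6, 6, 4, 3, 2, 4, 2, 4, 2, 2, 2]
6>3: swap(1,11), hi=10 ⇒ [2, 2, 6, 4, 3, 2, 4, 2, 4, 2, 2, 6]
2<3: swap(1,1), lo=2 mid=2 ⇒ [2, 2, 6, 4, 3, 2, 4, 2, 4, 2, 2, 6]
6>3: swap(2,10), hi=9 ⇒ [2, 2, 2, 4, 3, 2, 4, 2, 4, 2, 6, 6]
2<3: swap(2,2), lo=3 mid=3 ⇒ [2, 2, 2, 4, 3, 2, 4, 2, 4, 2, 6, 6]
4>3: swap(3,9), hi=8 ⇒ [2, 2, 2, 2, 3, 2, 4, 2, 4, 4, 6, 6]
2<3: swap(3,3), lo=4 mid=4 ⇒ [2, 2, 2, 2, 3, 2, 4, 2, 4, 4, 6, 6]
3=3: mid=5
2<3: swap(4,5), lo=5 mid=6 ⇒ [2, 2, 2, 2, 2, 3, 4, 2, 4, 4, 6, 6]
4>3: swap(6,8), hi=7 ⇒ [2, 2, 2, 2, 2, 3, 4, 2, 4, 4, 6, 6]
4>3: swap(6,7), hi=6 ⇒ [2, 2, 2, 2, 2, 3, 2, 4, 4, 4, 6, 6]
2<3: swap(5,6), lo=6 mid=7 ⇒ [2, 2, 2, 2, 2, 2, 3, 4, 4, 4, 6, 6]
done. lo=6 hi=6; arr=[2, 2, 2, 2, 2, 2, 3, 4, 4, 4, 6, 6]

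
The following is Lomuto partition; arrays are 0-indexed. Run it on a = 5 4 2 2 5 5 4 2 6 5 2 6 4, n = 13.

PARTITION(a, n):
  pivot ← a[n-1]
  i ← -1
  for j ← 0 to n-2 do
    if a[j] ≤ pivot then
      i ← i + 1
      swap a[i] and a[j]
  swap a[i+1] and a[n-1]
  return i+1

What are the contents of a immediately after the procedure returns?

pivot = a[12] = 4; i = -1
j=0: a[0]=5 > 4 → no swap
j=1: a[1]=4 ≤ 4 → i=0, swap a[0],a[1] → 4 5 2 2 5 5 4 2 6 5 2 6 4
j=2: a[2]=2 ≤ 4 → i=1, swap a[1],a[2] → 4 2 5 2 5 5 4 2 6 5 2 6 4
j=3: a[3]=2 ≤ 4 → i=2, swap a[2],a[3] → 4 2 2 5 5 5 4 2 6 5 2 6 4
j=4: a[4]=5 > 4 → no swap
j=5: a[5]=5 > 4 → no swap
j=6: a[6]=4 ≤ 4 → i=3, swap a[3],a[6] → 4 2 2 4 5 5 5 2 6 5 2 6 4
j=7: a[7]=2 ≤ 4 → i=4, swap a[4],a[7] → 4 2 2 4 2 5 5 5 6 5 2 6 4
j=8: a[8]=6 > 4 → no swap
j=9: a[9]=5 > 4 → no swap
j=10: a[10]=2 ≤ 4 → i=5, swap a[5],a[10] → 4 2 2 4 2 2 5 5 6 5 5 6 4
j=11: a[11]=6 > 4 → no swap
final swap a[6],a[12] → 4 2 2 4 2 2 4 5 6 5 5 6 5; return 6

4 2 2 4 2 2 4 5 6 5 5 6 5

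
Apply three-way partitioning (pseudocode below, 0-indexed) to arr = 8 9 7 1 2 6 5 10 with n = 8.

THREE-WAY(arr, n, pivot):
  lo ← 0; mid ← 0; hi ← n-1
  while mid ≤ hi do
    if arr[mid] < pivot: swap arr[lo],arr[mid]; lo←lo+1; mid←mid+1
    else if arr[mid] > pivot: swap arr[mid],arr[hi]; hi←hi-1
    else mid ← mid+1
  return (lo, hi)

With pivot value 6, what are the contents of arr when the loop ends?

5 2 1 6 7 9 10 8

lo=0 mid=0 hi=7
8>6: swap(0,7), hi=6 ⇒ 10 9 7 1 2 6 5 8
10>6: swap(0,6), hi=5 ⇒ 5 9 7 1 2 6 10 8
5<6: swap(0,0), lo=1 mid=1 ⇒ 5 9 7 1 2 6 10 8
9>6: swap(1,5), hi=4 ⇒ 5 6 7 1 2 9 10 8
6=6: mid=2
7>6: swap(2,4), hi=3 ⇒ 5 6 2 1 7 9 10 8
2<6: swap(1,2), lo=2 mid=3 ⇒ 5 2 6 1 7 9 10 8
1<6: swap(2,3), lo=3 mid=4 ⇒ 5 2 1 6 7 9 10 8
done. lo=3 hi=3; arr=5 2 1 6 7 9 10 8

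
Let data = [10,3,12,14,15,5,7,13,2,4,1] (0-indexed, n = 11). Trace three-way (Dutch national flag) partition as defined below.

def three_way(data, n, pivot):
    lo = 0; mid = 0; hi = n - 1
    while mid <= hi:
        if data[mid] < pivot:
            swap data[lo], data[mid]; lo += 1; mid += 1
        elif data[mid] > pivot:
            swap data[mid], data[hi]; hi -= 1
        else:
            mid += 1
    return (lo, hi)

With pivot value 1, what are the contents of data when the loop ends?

lo=0 mid=0 hi=10
10>1: swap(0,10), hi=9 ⇒ [1,3,12,14,15,5,7,13,2,4,10]
1=1: mid=1
3>1: swap(1,9), hi=8 ⇒ [1,4,12,14,15,5,7,13,2,3,10]
4>1: swap(1,8), hi=7 ⇒ [1,2,12,14,15,5,7,13,4,3,10]
2>1: swap(1,7), hi=6 ⇒ [1,13,12,14,15,5,7,2,4,3,10]
13>1: swap(1,6), hi=5 ⇒ [1,7,12,14,15,5,13,2,4,3,10]
7>1: swap(1,5), hi=4 ⇒ [1,5,12,14,15,7,13,2,4,3,10]
5>1: swap(1,4), hi=3 ⇒ [1,15,12,14,5,7,13,2,4,3,10]
15>1: swap(1,3), hi=2 ⇒ [1,14,12,15,5,7,13,2,4,3,10]
14>1: swap(1,2), hi=1 ⇒ [1,12,14,15,5,7,13,2,4,3,10]
12>1: swap(1,1), hi=0 ⇒ [1,12,14,15,5,7,13,2,4,3,10]
done. lo=0 hi=0; data=[1,12,14,15,5,7,13,2,4,3,10]

[1,12,14,15,5,7,13,2,4,3,10]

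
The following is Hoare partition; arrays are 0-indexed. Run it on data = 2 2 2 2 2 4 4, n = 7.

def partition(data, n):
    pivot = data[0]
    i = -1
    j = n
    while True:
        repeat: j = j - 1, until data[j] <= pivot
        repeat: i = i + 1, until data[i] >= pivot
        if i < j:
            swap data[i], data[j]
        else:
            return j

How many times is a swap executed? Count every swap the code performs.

pivot = data[0] = 2; i = -1, j = 7
j→4 (data[4]=2≤2), i→0 (data[0]=2≥2); i<j, swap → 2 2 2 2 2 4 4
j→3 (data[3]=2≤2), i→1 (data[1]=2≥2); i<j, swap → 2 2 2 2 2 4 4
j→2, i→2; i≥j, return j=2. data = 2 2 2 2 2 4 4

2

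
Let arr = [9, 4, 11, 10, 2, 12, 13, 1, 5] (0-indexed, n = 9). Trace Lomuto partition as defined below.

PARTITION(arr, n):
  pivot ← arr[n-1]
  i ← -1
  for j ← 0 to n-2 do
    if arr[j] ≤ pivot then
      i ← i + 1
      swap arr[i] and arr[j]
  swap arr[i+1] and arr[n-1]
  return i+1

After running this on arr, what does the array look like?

pivot=5, i=-1
j=0: 9>5, skip
j=1: 4≤5, i=0, swap(0,1) ⇒ [4, 9, 11, 10, 2, 12, 13, 1, 5]
j=2: 11>5, skip
j=3: 10>5, skip
j=4: 2≤5, i=1, swap(1,4) ⇒ [4, 2, 11, 10, 9, 12, 13, 1, 5]
j=5: 12>5, skip
j=6: 13>5, skip
j=7: 1≤5, i=2, swap(2,7) ⇒ [4, 2, 1, 10, 9, 12, 13, 11, 5]
swap(3,8) ⇒ [4, 2, 1, 5, 9, 12, 13, 11, 10]; return 3

[4, 2, 1, 5, 9, 12, 13, 11, 10]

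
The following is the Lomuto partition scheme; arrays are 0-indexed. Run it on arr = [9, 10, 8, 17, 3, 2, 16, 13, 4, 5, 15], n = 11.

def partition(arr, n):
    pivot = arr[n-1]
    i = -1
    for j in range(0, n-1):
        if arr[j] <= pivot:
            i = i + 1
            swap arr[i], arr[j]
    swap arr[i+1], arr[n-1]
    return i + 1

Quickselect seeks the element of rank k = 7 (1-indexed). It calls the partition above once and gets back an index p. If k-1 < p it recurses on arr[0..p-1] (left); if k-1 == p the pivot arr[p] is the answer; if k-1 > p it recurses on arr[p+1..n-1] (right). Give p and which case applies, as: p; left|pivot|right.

pivot = arr[10] = 15; i = -1
j=0: arr[0]=9 ≤ 15 → i=0, swap arr[0],arr[0] (no change) → [9, 10, 8, 17, 3, 2, 16, 13, 4, 5, 15]
j=1: arr[1]=10 ≤ 15 → i=1, swap arr[1],arr[1] (no change) → [9, 10, 8, 17, 3, 2, 16, 13, 4, 5, 15]
j=2: arr[2]=8 ≤ 15 → i=2, swap arr[2],arr[2] (no change) → [9, 10, 8, 17, 3, 2, 16, 13, 4, 5, 15]
j=3: arr[3]=17 > 15 → no swap
j=4: arr[4]=3 ≤ 15 → i=3, swap arr[3],arr[4] → [9, 10, 8, 3, 17, 2, 16, 13, 4, 5, 15]
j=5: arr[5]=2 ≤ 15 → i=4, swap arr[4],arr[5] → [9, 10, 8, 3, 2, 17, 16, 13, 4, 5, 15]
j=6: arr[6]=16 > 15 → no swap
j=7: arr[7]=13 ≤ 15 → i=5, swap arr[5],arr[7] → [9, 10, 8, 3, 2, 13, 16, 17, 4, 5, 15]
j=8: arr[8]=4 ≤ 15 → i=6, swap arr[6],arr[8] → [9, 10, 8, 3, 2, 13, 4, 17, 16, 5, 15]
j=9: arr[9]=5 ≤ 15 → i=7, swap arr[7],arr[9] → [9, 10, 8, 3, 2, 13, 4, 5, 16, 17, 15]
final swap arr[8],arr[10] → [9, 10, 8, 3, 2, 13, 4, 5, 15, 17, 16]; return 8
p = 8; k-1 = 6 < 8 ⇒ left

8; left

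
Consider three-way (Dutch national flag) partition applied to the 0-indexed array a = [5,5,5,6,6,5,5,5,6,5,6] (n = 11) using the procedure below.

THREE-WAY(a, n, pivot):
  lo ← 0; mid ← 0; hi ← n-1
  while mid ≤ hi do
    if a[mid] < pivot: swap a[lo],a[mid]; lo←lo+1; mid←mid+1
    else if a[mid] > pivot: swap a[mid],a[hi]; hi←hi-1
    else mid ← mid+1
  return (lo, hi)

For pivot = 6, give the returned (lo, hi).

(7, 10)

pivot = 6; lo=0, mid=0, hi=10
a[mid]=5<6: swap a[0],a[0]; lo=1,mid=1 → [5,5,5,6,6,5,5,5,6,5,6]
a[mid]=5<6: swap a[1],a[1]; lo=2,mid=2 → [5,5,5,6,6,5,5,5,6,5,6]
a[mid]=5<6: swap a[2],a[2]; lo=3,mid=3 → [5,5,5,6,6,5,5,5,6,5,6]
a[mid]=6=6: mid=4
a[mid]=6=6: mid=5
a[mid]=5<6: swap a[3],a[5]; lo=4,mid=6 → [5,5,5,5,6,6,5,5,6,5,6]
a[mid]=5<6: swap a[4],a[6]; lo=5,mid=7 → [5,5,5,5,5,6,6,5,6,5,6]
a[mid]=5<6: swap a[5],a[7]; lo=6,mid=8 → [5,5,5,5,5,5,6,6,6,5,6]
a[mid]=6=6: mid=9
a[mid]=5<6: swap a[6],a[9]; lo=7,mid=10 → [5,5,5,5,5,5,5,6,6,6,6]
a[mid]=6=6: mid=11
end: lo=7, hi=10; a = [5,5,5,5,5,5,5,6,6,6,6]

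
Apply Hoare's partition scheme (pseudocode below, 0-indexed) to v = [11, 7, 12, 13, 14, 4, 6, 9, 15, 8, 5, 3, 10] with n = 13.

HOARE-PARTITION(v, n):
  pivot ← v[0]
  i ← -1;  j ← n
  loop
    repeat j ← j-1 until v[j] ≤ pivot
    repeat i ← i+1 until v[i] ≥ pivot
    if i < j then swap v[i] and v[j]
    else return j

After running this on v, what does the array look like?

pivot = v[0] = 11; i = -1, j = 13
j→12 (v[12]=10≤11), i→0 (v[0]=11≥11); i<j, swap → [10, 7, 12, 13, 14, 4, 6, 9, 15, 8, 5, 3, 11]
j→11 (v[11]=3≤11), i→2 (v[2]=12≥11); i<j, swap → [10, 7, 3, 13, 14, 4, 6, 9, 15, 8, 5, 12, 11]
j→10 (v[10]=5≤11), i→3 (v[3]=13≥11); i<j, swap → [10, 7, 3, 5, 14, 4, 6, 9, 15, 8, 13, 12, 11]
j→9 (v[9]=8≤11), i→4 (v[4]=14≥11); i<j, swap → [10, 7, 3, 5, 8, 4, 6, 9, 15, 14, 13, 12, 11]
j→7, i→8; i≥j, return j=7. v = [10, 7, 3, 5, 8, 4, 6, 9, 15, 14, 13, 12, 11]

[10, 7, 3, 5, 8, 4, 6, 9, 15, 14, 13, 12, 11]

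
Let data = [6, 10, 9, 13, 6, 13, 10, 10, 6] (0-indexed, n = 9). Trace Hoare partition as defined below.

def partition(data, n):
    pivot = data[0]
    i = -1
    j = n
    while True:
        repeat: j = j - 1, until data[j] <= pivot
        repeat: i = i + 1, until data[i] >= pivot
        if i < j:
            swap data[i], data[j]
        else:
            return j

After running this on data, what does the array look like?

[6, 6, 9, 13, 10, 13, 10, 10, 6]

pivot=6
j stops at 8 (6), i stops at 0 (6); swap ⇒ [6, 10, 9, 13, 6, 13, 10, 10, 6]
j stops at 4 (6), i stops at 1 (10); swap ⇒ [6, 6, 9, 13, 10, 13, 10, 10, 6]
j stops at 1, i stops at 2; i≥j ⇒ return 1. data=[6, 6, 9, 13, 10, 13, 10, 10, 6]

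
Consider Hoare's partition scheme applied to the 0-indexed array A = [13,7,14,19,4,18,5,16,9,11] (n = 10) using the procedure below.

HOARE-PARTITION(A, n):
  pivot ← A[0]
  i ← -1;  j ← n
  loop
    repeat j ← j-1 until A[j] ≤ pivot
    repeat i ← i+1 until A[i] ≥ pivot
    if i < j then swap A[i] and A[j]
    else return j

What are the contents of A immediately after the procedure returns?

[11,7,9,5,4,18,19,16,14,13]

pivot=13
j stops at 9 (11), i stops at 0 (13); swap ⇒ [11,7,14,19,4,18,5,16,9,13]
j stops at 8 (9), i stops at 2 (14); swap ⇒ [11,7,9,19,4,18,5,16,14,13]
j stops at 6 (5), i stops at 3 (19); swap ⇒ [11,7,9,5,4,18,19,16,14,13]
j stops at 4, i stops at 5; i≥j ⇒ return 4. A=[11,7,9,5,4,18,19,16,14,13]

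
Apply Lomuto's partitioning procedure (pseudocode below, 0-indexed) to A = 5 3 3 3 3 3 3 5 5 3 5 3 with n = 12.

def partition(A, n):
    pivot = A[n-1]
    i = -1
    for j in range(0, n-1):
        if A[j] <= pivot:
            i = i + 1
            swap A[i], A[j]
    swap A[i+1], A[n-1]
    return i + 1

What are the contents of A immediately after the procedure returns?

3 3 3 3 3 3 3 3 5 5 5 5

pivot=3, i=-1
j=0: 5>3, skip
j=1: 3≤3, i=0, swap(0,1) ⇒ 3 5 3 3 3 3 3 5 5 3 5 3
j=2: 3≤3, i=1, swap(1,2) ⇒ 3 3 5 3 3 3 3 5 5 3 5 3
j=3: 3≤3, i=2, swap(2,3) ⇒ 3 3 3 5 3 3 3 5 5 3 5 3
j=4: 3≤3, i=3, swap(3,4) ⇒ 3 3 3 3 5 3 3 5 5 3 5 3
j=5: 3≤3, i=4, swap(4,5) ⇒ 3 3 3 3 3 5 3 5 5 3 5 3
j=6: 3≤3, i=5, swap(5,6) ⇒ 3 3 3 3 3 3 5 5 5 3 5 3
j=7: 5>3, skip
j=8: 5>3, skip
j=9: 3≤3, i=6, swap(6,9) ⇒ 3 3 3 3 3 3 3 5 5 5 5 3
j=10: 5>3, skip
swap(7,11) ⇒ 3 3 3 3 3 3 3 3 5 5 5 5; return 7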